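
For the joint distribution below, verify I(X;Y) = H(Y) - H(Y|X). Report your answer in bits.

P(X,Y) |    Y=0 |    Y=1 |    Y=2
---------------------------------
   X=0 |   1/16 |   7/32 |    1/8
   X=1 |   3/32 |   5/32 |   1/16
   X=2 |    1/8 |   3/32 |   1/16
I(X;Y) = 0.0557 bits

Mutual information has multiple equivalent forms:
- I(X;Y) = H(X) - H(X|Y)
- I(X;Y) = H(Y) - H(Y|X)
- I(X;Y) = H(X) + H(Y) - H(X,Y)

Computing all quantities:
H(X) = 1.5671, H(Y) = 1.5271, H(X,Y) = 3.0384
H(X|Y) = 1.5113, H(Y|X) = 1.4714

Verification:
H(X) - H(X|Y) = 1.5671 - 1.5113 = 0.0557
H(Y) - H(Y|X) = 1.5271 - 1.4714 = 0.0557
H(X) + H(Y) - H(X,Y) = 1.5671 + 1.5271 - 3.0384 = 0.0557

All forms give I(X;Y) = 0.0557 bits. ✓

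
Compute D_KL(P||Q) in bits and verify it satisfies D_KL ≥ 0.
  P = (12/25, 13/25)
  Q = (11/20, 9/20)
0.0142 bits

KL divergence satisfies the Gibbs inequality: D_KL(P||Q) ≥ 0 for all distributions P, Q.

D_KL(P||Q) = Σ p(x) log(p(x)/q(x))
Term by term:
  x=0: 12/25 × log_2[(12/25)/(11/20)] = -0.0943
  x=1: 13/25 × log_2[(13/25)/(9/20)] = 0.1085
D_KL(P||Q) = 0.0142 bits

D_KL(P||Q) = 0.0142 ≥ 0 ✓

This non-negativity is a fundamental property: relative entropy cannot be negative because it measures how different Q is from P.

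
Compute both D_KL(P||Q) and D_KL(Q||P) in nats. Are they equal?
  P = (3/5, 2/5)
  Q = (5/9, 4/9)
D_KL(P||Q) = 0.0040, D_KL(Q||P) = 0.0041

KL divergence is not symmetric: D_KL(P||Q) ≠ D_KL(Q||P) in general.

D_KL(P||Q) = 0.0040 nats
D_KL(Q||P) = 0.0041 nats

No, they are not equal!

This asymmetry is why KL divergence is not a true distance metric.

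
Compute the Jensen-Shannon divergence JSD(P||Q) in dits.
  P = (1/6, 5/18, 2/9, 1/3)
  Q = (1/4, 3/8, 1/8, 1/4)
0.0077 dits

Jensen-Shannon divergence is:
JSD(P||Q) = 0.5 × D_KL(P||M) + 0.5 × D_KL(Q||M)
where M = 0.5 × (P + Q) is the mixture distribution.

M = 0.5 × (1/6, 5/18, 2/9, 1/3) + 0.5 × (1/4, 3/8, 1/8, 1/4) = (5/24, 0.326389, 0.173611, 7/24)

D_KL(P||M) = 0.0075 dits
D_KL(Q||M) = 0.0078 dits

JSD(P||Q) = 0.5 × 0.0075 + 0.5 × 0.0078 = 0.0077 dits

Unlike KL divergence, JSD is symmetric and bounded: 0 ≤ JSD ≤ log(2).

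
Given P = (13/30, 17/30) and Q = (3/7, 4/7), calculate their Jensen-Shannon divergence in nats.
0.0000 nats

Jensen-Shannon divergence is:
JSD(P||Q) = 0.5 × D_KL(P||M) + 0.5 × D_KL(Q||M)
where M = 0.5 × (P + Q) is the mixture distribution.

M = 0.5 × (13/30, 17/30) + 0.5 × (3/7, 4/7) = (0.430952, 0.569048)

D_KL(P||M) = 0.0000 nats
D_KL(Q||M) = 0.0000 nats

JSD(P||Q) = 0.5 × 0.0000 + 0.5 × 0.0000 = 0.0000 nats

Unlike KL divergence, JSD is symmetric and bounded: 0 ≤ JSD ≤ log(2).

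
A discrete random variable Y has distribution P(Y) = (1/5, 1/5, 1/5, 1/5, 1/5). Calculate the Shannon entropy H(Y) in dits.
0.6990 dits

Shannon entropy is H(X) = -Σ p(x) log p(x).

For P = (1/5, 1/5, 1/5, 1/5, 1/5):
H = -1/5 × log_10(1/5) -1/5 × log_10(1/5) -1/5 × log_10(1/5) -1/5 × log_10(1/5) -1/5 × log_10(1/5)
H = 0.6990 dits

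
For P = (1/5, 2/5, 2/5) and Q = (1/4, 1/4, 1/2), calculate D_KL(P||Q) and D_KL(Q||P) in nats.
D_KL(P||Q) = 0.0541, D_KL(Q||P) = 0.0499

KL divergence is not symmetric: D_KL(P||Q) ≠ D_KL(Q||P) in general.

D_KL(P||Q) = 0.0541 nats
D_KL(Q||P) = 0.0499 nats

No, they are not equal!

This asymmetry is why KL divergence is not a true distance metric.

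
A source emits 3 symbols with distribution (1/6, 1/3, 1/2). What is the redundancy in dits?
0.0379 dits

Redundancy measures how far a source is from maximum entropy:
R = H_max - H(X)

Maximum entropy for 3 symbols: H_max = log_10(3) = 0.4771 dits
Actual entropy: H(X) = 0.4392 dits
Redundancy: R = 0.4771 - 0.4392 = 0.0379 dits

This redundancy represents potential for compression: the source could be compressed by 0.0379 dits per symbol.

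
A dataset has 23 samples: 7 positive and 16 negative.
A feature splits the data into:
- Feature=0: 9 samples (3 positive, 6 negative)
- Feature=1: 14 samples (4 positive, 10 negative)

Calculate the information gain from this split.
0.0018 bits

Information Gain = H(Y) - H(Y|Feature)

Before split:
P(positive) = 7/23 = 0.3043
H(Y) = 0.8865 bits

After split:
Feature=0: H = 0.9183 bits (weight = 9/23)
Feature=1: H = 0.8631 bits (weight = 14/23)
H(Y|Feature) = (9/23)×0.9183 + (14/23)×0.8631 = 0.8847 bits

Information Gain = 0.8865 - 0.8847 = 0.0018 bits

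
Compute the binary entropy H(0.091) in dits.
0.1324 dits

The binary entropy function is:
H(p) = -p log(p) - (1-p) log(1-p)

H(0.091) = -0.091 × log_10(0.091) - 0.909 × log_10(0.909)
H(0.091) = 0.1324 dits

Note: Binary entropy is maximized at p=0.5 (H=1 bit) and minimized at p=0 or p=1 (H=0).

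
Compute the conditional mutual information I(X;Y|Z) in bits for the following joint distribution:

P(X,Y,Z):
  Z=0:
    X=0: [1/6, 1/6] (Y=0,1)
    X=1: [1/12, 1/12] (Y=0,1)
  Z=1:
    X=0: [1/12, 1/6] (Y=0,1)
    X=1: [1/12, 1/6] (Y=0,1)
0.0000 bits

Conditional mutual information: I(X;Y|Z) = H(X|Z) + H(Y|Z) - H(X,Y|Z)

H(Z) = 1.0000
H(X,Z) = 1.9591 → H(X|Z) = 0.9591
H(Y,Z) = 1.9591 → H(Y|Z) = 0.9591
H(X,Y,Z) = 2.9183 → H(X,Y|Z) = 1.9183

I(X;Y|Z) = 0.9591 + 0.9591 - 1.9183 = 0.0000 bits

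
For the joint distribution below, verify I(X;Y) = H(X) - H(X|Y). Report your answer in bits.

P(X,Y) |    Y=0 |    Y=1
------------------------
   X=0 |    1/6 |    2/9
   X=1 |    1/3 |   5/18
I(X;Y) = 0.0094 bits

Mutual information has multiple equivalent forms:
- I(X;Y) = H(X) - H(X|Y)
- I(X;Y) = H(Y) - H(Y|X)
- I(X;Y) = H(X) + H(Y) - H(X,Y)

Computing all quantities:
H(X) = 0.9641, H(Y) = 1.0000, H(X,Y) = 1.9547
H(X|Y) = 0.9547, H(Y|X) = 0.9906

Verification:
H(X) - H(X|Y) = 0.9641 - 0.9547 = 0.0094
H(Y) - H(Y|X) = 1.0000 - 0.9906 = 0.0094
H(X) + H(Y) - H(X,Y) = 0.9641 + 1.0000 - 1.9547 = 0.0094

All forms give I(X;Y) = 0.0094 bits. ✓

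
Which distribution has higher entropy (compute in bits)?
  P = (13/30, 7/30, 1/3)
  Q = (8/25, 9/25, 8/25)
Q

Computing entropies in bits:
H(P) = 1.5410
H(Q) = 1.5827

Distribution Q has higher entropy.

Intuition: The distribution closer to uniform (more spread out) has higher entropy.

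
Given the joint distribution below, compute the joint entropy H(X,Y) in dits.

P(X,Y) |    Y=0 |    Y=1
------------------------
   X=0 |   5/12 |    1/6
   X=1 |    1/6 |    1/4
0.5683 dits

Joint entropy is H(X,Y) = -Σ_{x,y} p(x,y) log p(x,y).

Summing over all non-zero entries:
H(X,Y) = -[5/12·log_10(5/12) + 1/6·log_10(1/6) + 1/6·log_10(1/6) + 1/4·log_10(1/4)]
H(X,Y) = 0.5683 dits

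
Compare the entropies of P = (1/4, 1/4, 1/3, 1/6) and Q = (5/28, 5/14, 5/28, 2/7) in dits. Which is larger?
P

Computing entropies in dits:
H(P) = 0.5898
H(Q) = 0.5824

Distribution P has higher entropy.

Intuition: The distribution closer to uniform (more spread out) has higher entropy.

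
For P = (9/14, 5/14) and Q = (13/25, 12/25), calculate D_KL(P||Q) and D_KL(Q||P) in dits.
D_KL(P||Q) = 0.0134, D_KL(Q||P) = 0.0137

KL divergence is not symmetric: D_KL(P||Q) ≠ D_KL(Q||P) in general.

D_KL(P||Q) = 0.0134 dits
D_KL(Q||P) = 0.0137 dits

No, they are not equal!

This asymmetry is why KL divergence is not a true distance metric.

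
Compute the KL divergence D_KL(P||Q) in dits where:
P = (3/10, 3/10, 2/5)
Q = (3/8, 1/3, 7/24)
0.0121 dits

KL divergence: D_KL(P||Q) = Σ p(x) log(p(x)/q(x))

Computing term by term:
  x=0: 3/10 × log_10[(3/10)/(3/8)] = 3/10 × -0.0969 = -0.0291
  x=1: 3/10 × log_10[(3/10)/(1/3)] = 3/10 × -0.0458 = -0.0137
  x=2: 2/5 × log_10[(2/5)/(7/24)] = 2/5 × 0.1372 = 0.0549

D_KL(P||Q) = 0.0121 dits

Note: KL divergence is always non-negative and equals 0 iff P = Q.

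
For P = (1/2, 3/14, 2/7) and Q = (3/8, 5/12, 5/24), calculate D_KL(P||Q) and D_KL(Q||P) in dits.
D_KL(P||Q) = 0.0398, D_KL(Q||P) = 0.0449

KL divergence is not symmetric: D_KL(P||Q) ≠ D_KL(Q||P) in general.

D_KL(P||Q) = 0.0398 dits
D_KL(Q||P) = 0.0449 dits

No, they are not equal!

This asymmetry is why KL divergence is not a true distance metric.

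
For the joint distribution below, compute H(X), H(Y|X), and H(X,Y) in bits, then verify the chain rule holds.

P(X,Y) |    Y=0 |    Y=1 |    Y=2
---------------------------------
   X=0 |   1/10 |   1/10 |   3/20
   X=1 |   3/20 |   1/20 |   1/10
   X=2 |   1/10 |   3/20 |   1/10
H(X,Y) = 3.1087, H(X) = 1.5813, H(Y|X) = 1.5274 (all in bits)

Chain rule: H(X,Y) = H(X) + H(Y|X)

Left side — joint entropy directly:
H(X,Y) = -Σ p(x,y) log p(x,y) = 3.1087 bits

Right side — compute H(Y|X) from the conditional distributions:
P(X) = (7/20, 3/10, 7/20), so H(X) = 1.5813 bits
H(Y|X) = Σ_x P(X=x) · H(Y|X=x):
  P(Y|X=0) = (2/7, 2/7, 3/7), H(Y|X=0) = 1.5567, weight P(X=0) = 7/20
  P(Y|X=1) = (1/2, 1/6, 1/3), H(Y|X=1) = 1.4591, weight P(X=1) = 3/10
  P(Y|X=2) = (2/7, 3/7, 2/7), H(Y|X=2) = 1.5567, weight P(X=2) = 7/20
H(Y|X) = 1.5274 bits

H(X) + H(Y|X) = 1.5813 + 1.5274 = 3.1087 bits

Both sides equal 3.1087 bits. ✓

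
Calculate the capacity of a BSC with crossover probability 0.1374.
0.4226 bits

For a binary symmetric channel (BSC) with error probability p:
Capacity C = 1 - H(p) bits per symbol

where H(p) = -p log₂(p) - (1-p) log₂(1-p) is the binary entropy function.

H(0.1374) = 0.5774 bits
C = 1 - 0.5774 = 0.4226 bits per symbol

This means we can reliably transmit up to 0.4226 bits of information per channel use.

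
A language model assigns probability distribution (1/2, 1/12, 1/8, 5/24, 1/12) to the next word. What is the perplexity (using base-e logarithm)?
3.8476

Perplexity is e^H (or exp(H) for natural log).

First, H = -Σ p log p = 1.3474 nats
Perplexity = e^1.3474 = 3.8476

Interpretation: The model's uncertainty is equivalent to choosing uniformly among 3.8 options.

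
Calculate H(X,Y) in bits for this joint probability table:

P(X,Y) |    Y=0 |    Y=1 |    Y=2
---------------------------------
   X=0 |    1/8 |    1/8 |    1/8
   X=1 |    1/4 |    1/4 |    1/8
2.5000 bits

Joint entropy is H(X,Y) = -Σ_{x,y} p(x,y) log p(x,y).

Summing over all non-zero entries:
H(X,Y) = -[1/8·log_2(1/8) + 1/8·log_2(1/8) + 1/8·log_2(1/8) + 1/4·log_2(1/4) + 1/4·log_2(1/4) + 1/8·log_2(1/8)]
H(X,Y) = 2.5000 bits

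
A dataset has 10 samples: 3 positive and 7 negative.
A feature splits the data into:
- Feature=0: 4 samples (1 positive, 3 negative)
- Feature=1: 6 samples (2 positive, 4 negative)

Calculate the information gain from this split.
0.0058 bits

Information Gain = H(Y) - H(Y|Feature)

Before split:
P(positive) = 3/10 = 0.3000
H(Y) = 0.8813 bits

After split:
Feature=0: H = 0.8113 bits (weight = 4/10)
Feature=1: H = 0.9183 bits (weight = 6/10)
H(Y|Feature) = (4/10)×0.8113 + (6/10)×0.9183 = 0.8755 bits

Information Gain = 0.8813 - 0.8755 = 0.0058 bits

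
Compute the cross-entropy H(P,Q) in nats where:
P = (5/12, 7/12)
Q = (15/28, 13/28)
0.7076 nats

Cross-entropy: H(P,Q) = -Σ p(x) log q(x)

Alternatively: H(P,Q) = H(P) + D_KL(P||Q)
H(P) = 0.6792 nats
D_KL(P||Q) = 0.0284 nats

H(P,Q) = 0.6792 + 0.0284 = 0.7076 nats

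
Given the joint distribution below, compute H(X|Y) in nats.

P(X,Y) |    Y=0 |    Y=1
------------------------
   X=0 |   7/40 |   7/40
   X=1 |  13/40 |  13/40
0.6474 nats

Using the chain rule: H(X|Y) = H(X,Y) - H(Y)

First, compute H(X,Y) = 1.3406 nats

Marginal P(Y) = (1/2, 1/2)
H(Y) = 0.6931 nats

H(X|Y) = H(X,Y) - H(Y) = 1.3406 - 0.6931 = 0.6474 nats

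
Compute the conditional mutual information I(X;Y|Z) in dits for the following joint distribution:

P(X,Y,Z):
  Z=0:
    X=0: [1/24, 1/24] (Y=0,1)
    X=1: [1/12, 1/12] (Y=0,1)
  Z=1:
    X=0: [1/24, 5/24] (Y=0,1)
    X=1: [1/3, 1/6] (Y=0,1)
0.0386 dits

Conditional mutual information: I(X;Y|Z) = H(X|Z) + H(Y|Z) - H(X,Y|Z)

H(Z) = 0.2442
H(X,Z) = 0.5207 → H(X|Z) = 0.2764
H(Y,Z) = 0.5452 → H(Y|Z) = 0.3010
H(X,Y,Z) = 0.7830 → H(X,Y|Z) = 0.5388

I(X;Y|Z) = 0.2764 + 0.3010 - 0.5388 = 0.0386 dits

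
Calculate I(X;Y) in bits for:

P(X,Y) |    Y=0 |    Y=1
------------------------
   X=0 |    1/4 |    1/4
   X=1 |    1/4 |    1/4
0.0000 bits

Mutual information: I(X;Y) = H(X) + H(Y) - H(X,Y)

Marginals:
P(X) = (1/2, 1/2), H(X) = 1.0000 bits
P(Y) = (1/2, 1/2), H(Y) = 1.0000 bits

Joint entropy: H(X,Y) = 2.0000 bits

I(X;Y) = 1.0000 + 1.0000 - 2.0000 = 0.0000 bits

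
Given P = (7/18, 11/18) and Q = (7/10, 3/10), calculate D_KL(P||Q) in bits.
0.2975 bits

KL divergence: D_KL(P||Q) = Σ p(x) log(p(x)/q(x))

Computing term by term:
  x=0: 7/18 × log_2[(7/18)/(7/10)] = 7/18 × -0.8480 = -0.3298
  x=1: 11/18 × log_2[(11/18)/(3/10)] = 11/18 × 1.0265 = 0.6273

D_KL(P||Q) = 0.2975 bits

Note: KL divergence is always non-negative and equals 0 iff P = Q.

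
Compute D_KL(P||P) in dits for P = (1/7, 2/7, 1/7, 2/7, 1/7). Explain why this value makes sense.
0.0000 dits

KL divergence satisfies the Gibbs inequality: D_KL(P||Q) ≥ 0 for all distributions P, Q.

D_KL(P||Q) = Σ p(x) log(p(x)/q(x))
Each term is p(x) × log_10(p(x)/p(x)) = p(x) × log_10(1) = 0, so the sum is 0.
D_KL(P||Q) = 0.0000 dits

When P = Q, the KL divergence is exactly 0, as there is no 'divergence' between identical distributions.

This non-negativity is a fundamental property: relative entropy cannot be negative because it measures how different Q is from P.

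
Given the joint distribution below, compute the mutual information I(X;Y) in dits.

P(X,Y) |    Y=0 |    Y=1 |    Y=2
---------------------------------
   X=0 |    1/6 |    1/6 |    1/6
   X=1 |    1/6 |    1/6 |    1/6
0.0000 dits

Mutual information: I(X;Y) = H(X) + H(Y) - H(X,Y)

Marginals:
P(X) = (1/2, 1/2), H(X) = 0.3010 dits
P(Y) = (1/3, 1/3, 1/3), H(Y) = 0.4771 dits

Joint entropy: H(X,Y) = 0.7782 dits

I(X;Y) = 0.3010 + 0.4771 - 0.7782 = 0.0000 dits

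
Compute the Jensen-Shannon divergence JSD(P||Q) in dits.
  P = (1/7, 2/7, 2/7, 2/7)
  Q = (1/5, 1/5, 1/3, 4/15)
0.0032 dits

Jensen-Shannon divergence is:
JSD(P||Q) = 0.5 × D_KL(P||M) + 0.5 × D_KL(Q||M)
where M = 0.5 × (P + Q) is the mixture distribution.

M = 0.5 × (1/7, 2/7, 2/7, 2/7) + 0.5 × (1/5, 1/5, 1/3, 4/15) = (6/35, 0.242857, 0.309524, 0.27619)

D_KL(P||M) = 0.0031 dits
D_KL(Q||M) = 0.0032 dits

JSD(P||Q) = 0.5 × 0.0031 + 0.5 × 0.0032 = 0.0032 dits

Unlike KL divergence, JSD is symmetric and bounded: 0 ≤ JSD ≤ log(2).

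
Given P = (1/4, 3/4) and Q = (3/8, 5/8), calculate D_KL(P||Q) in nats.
0.0354 nats

KL divergence: D_KL(P||Q) = Σ p(x) log(p(x)/q(x))

Computing term by term:
  x=0: 1/4 × log_e[(1/4)/(3/8)] = 1/4 × -0.4055 = -0.1014
  x=1: 3/4 × log_e[(3/4)/(5/8)] = 3/4 × 0.1823 = 0.1367

D_KL(P||Q) = 0.0354 nats

Note: KL divergence is always non-negative and equals 0 iff P = Q.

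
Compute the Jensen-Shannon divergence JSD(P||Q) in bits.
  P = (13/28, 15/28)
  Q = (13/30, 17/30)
0.0007 bits

Jensen-Shannon divergence is:
JSD(P||Q) = 0.5 × D_KL(P||M) + 0.5 × D_KL(Q||M)
where M = 0.5 × (P + Q) is the mixture distribution.

M = 0.5 × (13/28, 15/28) + 0.5 × (13/30, 17/30) = (0.44881, 0.55119)

D_KL(P||M) = 0.0007 bits
D_KL(Q||M) = 0.0007 bits

JSD(P||Q) = 0.5 × 0.0007 + 0.5 × 0.0007 = 0.0007 bits

Unlike KL divergence, JSD is symmetric and bounded: 0 ≤ JSD ≤ log(2).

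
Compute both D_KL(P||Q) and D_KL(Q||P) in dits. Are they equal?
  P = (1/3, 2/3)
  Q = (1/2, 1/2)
D_KL(P||Q) = 0.0246, D_KL(Q||P) = 0.0256

KL divergence is not symmetric: D_KL(P||Q) ≠ D_KL(Q||P) in general.

D_KL(P||Q) = 0.0246 dits
D_KL(Q||P) = 0.0256 dits

No, they are not equal!

This asymmetry is why KL divergence is not a true distance metric.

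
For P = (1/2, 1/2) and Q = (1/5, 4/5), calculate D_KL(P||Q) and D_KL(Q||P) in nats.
D_KL(P||Q) = 0.2231, D_KL(Q||P) = 0.1927

KL divergence is not symmetric: D_KL(P||Q) ≠ D_KL(Q||P) in general.

D_KL(P||Q) = 0.2231 nats
D_KL(Q||P) = 0.1927 nats

No, they are not equal!

This asymmetry is why KL divergence is not a true distance metric.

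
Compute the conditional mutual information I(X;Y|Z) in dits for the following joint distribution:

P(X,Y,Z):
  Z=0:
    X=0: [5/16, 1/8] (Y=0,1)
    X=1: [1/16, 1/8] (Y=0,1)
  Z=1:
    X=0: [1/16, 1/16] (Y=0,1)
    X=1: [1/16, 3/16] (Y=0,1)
0.0222 dits

Conditional mutual information: I(X;Y|Z) = H(X|Z) + H(Y|Z) - H(X,Y|Z)

H(Z) = 0.2873
H(X,Z) = 0.5568 → H(X|Z) = 0.2695
H(Y,Z) = 0.5737 → H(Y|Z) = 0.2863
H(X,Y,Z) = 0.8210 → H(X,Y|Z) = 0.5337

I(X;Y|Z) = 0.2695 + 0.2863 - 0.5337 = 0.0222 dits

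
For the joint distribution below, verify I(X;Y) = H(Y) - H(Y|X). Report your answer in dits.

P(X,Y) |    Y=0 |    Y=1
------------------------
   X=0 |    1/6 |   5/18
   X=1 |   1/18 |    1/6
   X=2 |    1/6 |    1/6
I(X;Y) = 0.0079 dits

Mutual information has multiple equivalent forms:
- I(X;Y) = H(X) - H(X|Y)
- I(X;Y) = H(Y) - H(Y|X)
- I(X;Y) = H(X) + H(Y) - H(X,Y)

Computing all quantities:
H(X) = 0.4607, H(Y) = 0.2902, H(X,Y) = 0.7430
H(X|Y) = 0.4528, H(Y|X) = 0.2823

Verification:
H(X) - H(X|Y) = 0.4607 - 0.4528 = 0.0079
H(Y) - H(Y|X) = 0.2902 - 0.2823 = 0.0079
H(X) + H(Y) - H(X,Y) = 0.4607 + 0.2902 - 0.7430 = 0.0079

All forms give I(X;Y) = 0.0079 dits. ✓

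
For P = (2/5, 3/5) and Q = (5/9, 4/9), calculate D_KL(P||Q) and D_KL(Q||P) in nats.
D_KL(P||Q) = 0.0487, D_KL(Q||P) = 0.0491

KL divergence is not symmetric: D_KL(P||Q) ≠ D_KL(Q||P) in general.

D_KL(P||Q) = 0.0487 nats
D_KL(Q||P) = 0.0491 nats

No, they are not equal!

This asymmetry is why KL divergence is not a true distance metric.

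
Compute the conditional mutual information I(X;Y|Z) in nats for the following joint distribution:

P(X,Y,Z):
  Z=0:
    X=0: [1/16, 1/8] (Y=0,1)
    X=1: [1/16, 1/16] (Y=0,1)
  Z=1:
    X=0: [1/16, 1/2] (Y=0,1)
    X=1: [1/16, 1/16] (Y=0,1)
0.0474 nats

Conditional mutual information: I(X;Y|Z) = H(X|Z) + H(Y|Z) - H(X,Y|Z)

H(Z) = 0.6211
H(X,Z) = 1.1574 → H(X|Z) = 0.5363
H(Y,Z) = 1.1574 → H(Y|Z) = 0.5363
H(X,Y,Z) = 1.6462 → H(X,Y|Z) = 1.0251

I(X;Y|Z) = 0.5363 + 0.5363 - 1.0251 = 0.0474 nats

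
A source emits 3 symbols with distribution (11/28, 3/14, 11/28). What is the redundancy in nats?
0.0344 nats

Redundancy measures how far a source is from maximum entropy:
R = H_max - H(X)

Maximum entropy for 3 symbols: H_max = log_e(3) = 1.0986 nats
Actual entropy: H(X) = 1.0642 nats
Redundancy: R = 1.0986 - 1.0642 = 0.0344 nats

This redundancy represents potential for compression: the source could be compressed by 0.0344 nats per symbol.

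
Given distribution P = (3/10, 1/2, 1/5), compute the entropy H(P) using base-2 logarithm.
1.4855 bits

Shannon entropy is H(X) = -Σ p(x) log p(x).

For P = (3/10, 1/2, 1/5):
H = -3/10 × log_2(3/10) -1/2 × log_2(1/2) -1/5 × log_2(1/5)
H = 1.4855 bits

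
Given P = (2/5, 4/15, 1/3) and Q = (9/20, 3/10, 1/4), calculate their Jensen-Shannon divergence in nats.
0.0042 nats

Jensen-Shannon divergence is:
JSD(P||Q) = 0.5 × D_KL(P||M) + 0.5 × D_KL(Q||M)
where M = 0.5 × (P + Q) is the mixture distribution.

M = 0.5 × (2/5, 4/15, 1/3) + 0.5 × (9/20, 3/10, 1/4) = (17/40, 0.283333, 7/24)

D_KL(P||M) = 0.0041 nats
D_KL(Q||M) = 0.0043 nats

JSD(P||Q) = 0.5 × 0.0041 + 0.5 × 0.0043 = 0.0042 nats

Unlike KL divergence, JSD is symmetric and bounded: 0 ≤ JSD ≤ log(2).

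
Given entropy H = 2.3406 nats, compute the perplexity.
10.3875

Perplexity is e^H (or exp(H) for natural log).

H = 2.3406 nats
Perplexity = e^2.3406 = 10.3875

Interpretation: The model's uncertainty is equivalent to choosing uniformly among 10.4 options.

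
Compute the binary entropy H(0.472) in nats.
0.6916 nats

The binary entropy function is:
H(p) = -p log(p) - (1-p) log(1-p)

H(0.472) = -0.472 × log_e(0.472) - 0.528 × log_e(0.528)
H(0.472) = 0.6916 nats

Note: Binary entropy is maximized at p=0.5 (H=1 bit) and minimized at p=0 or p=1 (H=0).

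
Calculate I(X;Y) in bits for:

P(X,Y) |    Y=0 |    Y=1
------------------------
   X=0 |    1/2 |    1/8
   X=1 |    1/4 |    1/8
0.0157 bits

Mutual information: I(X;Y) = H(X) + H(Y) - H(X,Y)

Marginals:
P(X) = (5/8, 3/8), H(X) = 0.9544 bits
P(Y) = (3/4, 1/4), H(Y) = 0.8113 bits

Joint entropy: H(X,Y) = 1.7500 bits

I(X;Y) = 0.9544 + 0.8113 - 1.7500 = 0.0157 bits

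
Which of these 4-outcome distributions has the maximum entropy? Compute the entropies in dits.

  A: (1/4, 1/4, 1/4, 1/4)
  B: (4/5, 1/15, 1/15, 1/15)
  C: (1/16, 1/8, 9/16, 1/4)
A

For a discrete distribution over n outcomes, entropy is maximized by the uniform distribution.

Computing entropies:
H(A) = 0.6021 dits
H(B) = 0.3127 dits
H(C) = 0.4792 dits

The uniform distribution (where all probabilities equal 1/4) achieves the maximum entropy of log_10(4) = 0.6021 dits.

Distribution A has the highest entropy.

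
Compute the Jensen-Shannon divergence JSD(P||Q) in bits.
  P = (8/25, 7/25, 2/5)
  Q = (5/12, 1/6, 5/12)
0.0152 bits

Jensen-Shannon divergence is:
JSD(P||Q) = 0.5 × D_KL(P||M) + 0.5 × D_KL(Q||M)
where M = 0.5 × (P + Q) is the mixture distribution.

M = 0.5 × (8/25, 7/25, 2/5) + 0.5 × (5/12, 1/6, 5/12) = (0.368333, 0.223333, 0.408333)

D_KL(P||M) = 0.0145 bits
D_KL(Q||M) = 0.0159 bits

JSD(P||Q) = 0.5 × 0.0145 + 0.5 × 0.0159 = 0.0152 bits

Unlike KL divergence, JSD is symmetric and bounded: 0 ≤ JSD ≤ log(2).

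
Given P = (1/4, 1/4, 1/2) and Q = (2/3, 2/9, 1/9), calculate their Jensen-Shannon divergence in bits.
0.1680 bits

Jensen-Shannon divergence is:
JSD(P||Q) = 0.5 × D_KL(P||M) + 0.5 × D_KL(Q||M)
where M = 0.5 × (P + Q) is the mixture distribution.

M = 0.5 × (1/4, 1/4, 1/2) + 0.5 × (2/3, 2/9, 1/9) = (11/24, 0.236111, 11/36)

D_KL(P||M) = 0.1572 bits
D_KL(Q||M) = 0.1788 bits

JSD(P||Q) = 0.5 × 0.1572 + 0.5 × 0.1788 = 0.1680 bits

Unlike KL divergence, JSD is symmetric and bounded: 0 ≤ JSD ≤ log(2).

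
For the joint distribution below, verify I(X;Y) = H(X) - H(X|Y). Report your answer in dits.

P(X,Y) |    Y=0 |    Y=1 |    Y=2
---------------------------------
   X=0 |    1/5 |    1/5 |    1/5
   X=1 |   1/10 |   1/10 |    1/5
I(X;Y) = 0.0060 dits

Mutual information has multiple equivalent forms:
- I(X;Y) = H(X) - H(X|Y)
- I(X;Y) = H(Y) - H(Y|X)
- I(X;Y) = H(X) + H(Y) - H(X,Y)

Computing all quantities:
H(X) = 0.2923, H(Y) = 0.4729, H(X,Y) = 0.7592
H(X|Y) = 0.2863, H(Y|X) = 0.4669

Verification:
H(X) - H(X|Y) = 0.2923 - 0.2863 = 0.0060
H(Y) - H(Y|X) = 0.4729 - 0.4669 = 0.0060
H(X) + H(Y) - H(X,Y) = 0.2923 + 0.4729 - 0.7592 = 0.0060

All forms give I(X;Y) = 0.0060 dits. ✓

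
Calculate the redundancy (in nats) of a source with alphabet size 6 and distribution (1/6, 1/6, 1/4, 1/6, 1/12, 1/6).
0.0436 nats

Redundancy measures how far a source is from maximum entropy:
R = H_max - H(X)

Maximum entropy for 6 symbols: H_max = log_e(6) = 1.7918 nats
Actual entropy: H(X) = 1.7482 nats
Redundancy: R = 1.7918 - 1.7482 = 0.0436 nats

This redundancy represents potential for compression: the source could be compressed by 0.0436 nats per symbol.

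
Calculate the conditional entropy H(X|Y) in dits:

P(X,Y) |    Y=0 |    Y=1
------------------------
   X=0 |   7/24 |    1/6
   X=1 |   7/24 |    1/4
0.2974 dits

Using the chain rule: H(X|Y) = H(X,Y) - H(Y)

First, compute H(X,Y) = 0.5924 dits

Marginal P(Y) = (7/12, 5/12)
H(Y) = 0.2950 dits

H(X|Y) = H(X,Y) - H(Y) = 0.5924 - 0.2950 = 0.2974 dits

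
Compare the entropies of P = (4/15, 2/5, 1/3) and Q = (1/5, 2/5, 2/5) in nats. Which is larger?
P

Computing entropies in nats:
H(P) = 1.0852
H(Q) = 1.0549

Distribution P has higher entropy.

Intuition: The distribution closer to uniform (more spread out) has higher entropy.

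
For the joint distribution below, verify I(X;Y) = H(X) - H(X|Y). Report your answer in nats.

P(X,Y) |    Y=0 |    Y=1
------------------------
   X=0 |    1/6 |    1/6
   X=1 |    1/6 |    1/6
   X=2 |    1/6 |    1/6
I(X;Y) = 0.0000 nats

Mutual information has multiple equivalent forms:
- I(X;Y) = H(X) - H(X|Y)
- I(X;Y) = H(Y) - H(Y|X)
- I(X;Y) = H(X) + H(Y) - H(X,Y)

Computing all quantities:
H(X) = 1.0986, H(Y) = 0.6931, H(X,Y) = 1.7918
H(X|Y) = 1.0986, H(Y|X) = 0.6931

Verification:
H(X) - H(X|Y) = 1.0986 - 1.0986 = 0.0000
H(Y) - H(Y|X) = 0.6931 - 0.6931 = 0.0000
H(X) + H(Y) - H(X,Y) = 1.0986 + 0.6931 - 1.7918 = 0.0000

All forms give I(X;Y) = 0.0000 nats. ✓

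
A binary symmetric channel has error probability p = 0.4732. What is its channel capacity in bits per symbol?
0.0021 bits

For a binary symmetric channel (BSC) with error probability p:
Capacity C = 1 - H(p) bits per symbol

where H(p) = -p log₂(p) - (1-p) log₂(1-p) is the binary entropy function.

H(0.4732) = 0.9979 bits
C = 1 - 0.9979 = 0.0021 bits per symbol

This means we can reliably transmit up to 0.0021 bits of information per channel use.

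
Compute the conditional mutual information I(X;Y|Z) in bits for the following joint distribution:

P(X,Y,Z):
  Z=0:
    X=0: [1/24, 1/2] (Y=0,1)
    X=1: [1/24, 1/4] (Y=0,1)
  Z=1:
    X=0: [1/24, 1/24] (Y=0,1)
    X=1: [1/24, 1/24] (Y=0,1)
0.0063 bits

Conditional mutual information: I(X;Y|Z) = H(X|Z) + H(Y|Z) - H(X,Y|Z)

H(Z) = 0.6500
H(X,Z) = 1.5951 → H(X|Z) = 0.9451
H(Y,Z) = 1.2075 → H(Y|Z) = 0.5575
H(X,Y,Z) = 2.1462 → H(X,Y|Z) = 1.4962

I(X;Y|Z) = 0.9451 + 0.5575 - 1.4962 = 0.0063 bits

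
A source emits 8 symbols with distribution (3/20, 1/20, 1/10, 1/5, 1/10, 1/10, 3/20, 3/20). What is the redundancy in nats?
0.0633 nats

Redundancy measures how far a source is from maximum entropy:
R = H_max - H(X)

Maximum entropy for 8 symbols: H_max = log_e(8) = 2.0794 nats
Actual entropy: H(X) = 2.0162 nats
Redundancy: R = 2.0794 - 2.0162 = 0.0633 nats

This redundancy represents potential for compression: the source could be compressed by 0.0633 nats per symbol.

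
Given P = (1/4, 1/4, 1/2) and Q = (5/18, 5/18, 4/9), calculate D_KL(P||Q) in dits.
0.0027 dits

KL divergence: D_KL(P||Q) = Σ p(x) log(p(x)/q(x))

Computing term by term:
  x=0: 1/4 × log_10[(1/4)/(5/18)] = 1/4 × -0.0458 = -0.0114
  x=1: 1/4 × log_10[(1/4)/(5/18)] = 1/4 × -0.0458 = -0.0114
  x=2: 1/2 × log_10[(1/2)/(4/9)] = 1/2 × 0.0512 = 0.0256

D_KL(P||Q) = 0.0027 dits

Note: KL divergence is always non-negative and equals 0 iff P = Q.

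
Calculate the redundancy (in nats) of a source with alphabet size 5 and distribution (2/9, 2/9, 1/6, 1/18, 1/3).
0.1156 nats

Redundancy measures how far a source is from maximum entropy:
R = H_max - H(X)

Maximum entropy for 5 symbols: H_max = log_e(5) = 1.6094 nats
Actual entropy: H(X) = 1.4939 nats
Redundancy: R = 1.6094 - 1.4939 = 0.1156 nats

This redundancy represents potential for compression: the source could be compressed by 0.1156 nats per symbol.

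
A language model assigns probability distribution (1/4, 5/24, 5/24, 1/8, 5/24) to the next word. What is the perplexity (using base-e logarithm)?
4.8885

Perplexity is e^H (or exp(H) for natural log).

First, H = -Σ p log p = 1.5869 nats
Perplexity = e^1.5869 = 4.8885

Interpretation: The model's uncertainty is equivalent to choosing uniformly among 4.9 options.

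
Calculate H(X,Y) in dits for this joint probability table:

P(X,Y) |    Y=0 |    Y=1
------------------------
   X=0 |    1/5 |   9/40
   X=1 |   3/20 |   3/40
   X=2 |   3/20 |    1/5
0.7569 dits

Joint entropy is H(X,Y) = -Σ_{x,y} p(x,y) log p(x,y).

Summing over all non-zero entries:
H(X,Y) = -[1/5·log_10(1/5) + 9/40·log_10(9/40) + 3/20·log_10(3/20) + 3/40·log_10(3/40) + 3/20·log_10(3/20) + 1/5·log_10(1/5)]
H(X,Y) = 0.7569 dits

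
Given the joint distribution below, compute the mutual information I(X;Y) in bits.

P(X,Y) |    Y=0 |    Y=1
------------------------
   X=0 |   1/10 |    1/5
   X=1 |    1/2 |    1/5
0.0913 bits

Mutual information: I(X;Y) = H(X) + H(Y) - H(X,Y)

Marginals:
P(X) = (3/10, 7/10), H(X) = 0.8813 bits
P(Y) = (3/5, 2/5), H(Y) = 0.9710 bits

Joint entropy: H(X,Y) = 1.7610 bits

I(X;Y) = 0.8813 + 0.9710 - 1.7610 = 0.0913 bits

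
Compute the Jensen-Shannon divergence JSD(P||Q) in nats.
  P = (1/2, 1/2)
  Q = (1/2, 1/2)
0.0000 nats

Jensen-Shannon divergence is:
JSD(P||Q) = 0.5 × D_KL(P||M) + 0.5 × D_KL(Q||M)
where M = 0.5 × (P + Q) is the mixture distribution.

M = 0.5 × (1/2, 1/2) + 0.5 × (1/2, 1/2) = (1/2, 1/2)

D_KL(P||M) = 0.0000 nats
D_KL(Q||M) = 0.0000 nats

JSD(P||Q) = 0.5 × 0.0000 + 0.5 × 0.0000 = 0.0000 nats

Unlike KL divergence, JSD is symmetric and bounded: 0 ≤ JSD ≤ log(2).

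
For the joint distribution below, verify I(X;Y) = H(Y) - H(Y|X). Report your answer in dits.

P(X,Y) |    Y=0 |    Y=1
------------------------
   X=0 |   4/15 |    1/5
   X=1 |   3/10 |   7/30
I(X;Y) = 0.0000 dits

Mutual information has multiple equivalent forms:
- I(X;Y) = H(X) - H(X|Y)
- I(X;Y) = H(Y) - H(Y|X)
- I(X;Y) = H(X) + H(Y) - H(X,Y)

Computing all quantities:
H(X) = 0.3001, H(Y) = 0.2972, H(X,Y) = 0.5972
H(X|Y) = 0.3000, H(Y|X) = 0.2971

Verification:
H(X) - H(X|Y) = 0.3001 - 0.3000 = 0.0000
H(Y) - H(Y|X) = 0.2972 - 0.2971 = 0.0000
H(X) + H(Y) - H(X,Y) = 0.3001 + 0.2972 - 0.5972 = 0.0000

All forms give I(X;Y) = 0.0000 dits. ✓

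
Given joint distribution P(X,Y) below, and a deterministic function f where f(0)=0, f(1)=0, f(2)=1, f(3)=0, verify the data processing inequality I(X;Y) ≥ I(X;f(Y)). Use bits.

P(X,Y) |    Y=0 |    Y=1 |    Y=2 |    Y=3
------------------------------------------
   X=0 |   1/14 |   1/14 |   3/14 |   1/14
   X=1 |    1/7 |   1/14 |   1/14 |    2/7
I(X;Y) = 0.1560, I(X;f(Y)) = 0.1239, inequality holds: 0.1560 ≥ 0.1239

Data Processing Inequality: For any Markov chain X → Y → Z, we have I(X;Y) ≥ I(X;Z).

Here Z = f(Y) is a deterministic function of Y, forming X → Y → Z.

Original I(X;Y) = 0.1560 bits

After applying f:
P(X,Z) where Z=f(Y):
- P(X,Z=0) = P(X,Y=0) + P(X,Y=1) + P(X,Y=3)
- P(X,Z=1) = P(X,Y=2)

I(X;Z) = I(X;f(Y)) = 0.1239 bits

Verification: 0.1560 ≥ 0.1239 ✓

Information cannot be created by processing; the function f can only lose information about X.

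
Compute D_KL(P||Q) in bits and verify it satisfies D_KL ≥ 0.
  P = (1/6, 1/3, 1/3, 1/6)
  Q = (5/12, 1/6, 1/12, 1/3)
0.6130 bits

KL divergence satisfies the Gibbs inequality: D_KL(P||Q) ≥ 0 for all distributions P, Q.

D_KL(P||Q) = Σ p(x) log(p(x)/q(x))
Term by term:
  x=0: 1/6 × log_2[(1/6)/(5/12)] = -0.2203
  x=1: 1/3 × log_2[(1/3)/(1/6)] = 0.3333
  x=2: 1/3 × log_2[(1/3)/(1/12)] = 0.6667
  x=3: 1/6 × log_2[(1/6)/(1/3)] = -0.1667
D_KL(P||Q) = 0.6130 bits

D_KL(P||Q) = 0.6130 ≥ 0 ✓

This non-negativity is a fundamental property: relative entropy cannot be negative because it measures how different Q is from P.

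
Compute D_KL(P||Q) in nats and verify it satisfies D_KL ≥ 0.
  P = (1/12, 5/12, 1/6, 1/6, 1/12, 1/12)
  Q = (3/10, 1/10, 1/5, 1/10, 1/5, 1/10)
0.4545 nats

KL divergence satisfies the Gibbs inequality: D_KL(P||Q) ≥ 0 for all distributions P, Q.

D_KL(P||Q) = Σ p(x) log(p(x)/q(x))
Term by term:
  x=0: 1/12 × log_e[(1/12)/(3/10)] = -0.1067
  x=1: 5/12 × log_e[(5/12)/(1/10)] = 0.5946
  x=2: 1/6 × log_e[(1/6)/(1/5)] = -0.0304
  x=3: 1/6 × log_e[(1/6)/(1/10)] = 0.0851
  x=4: 1/12 × log_e[(1/12)/(1/5)] = -0.0730
  x=5: 1/12 × log_e[(1/12)/(1/10)] = -0.0152
D_KL(P||Q) = 0.4545 nats

D_KL(P||Q) = 0.4545 ≥ 0 ✓

This non-negativity is a fundamental property: relative entropy cannot be negative because it measures how different Q is from P.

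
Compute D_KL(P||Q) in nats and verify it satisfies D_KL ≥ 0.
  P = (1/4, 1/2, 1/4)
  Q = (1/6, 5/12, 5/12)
0.0648 nats

KL divergence satisfies the Gibbs inequality: D_KL(P||Q) ≥ 0 for all distributions P, Q.

D_KL(P||Q) = Σ p(x) log(p(x)/q(x))
Term by term:
  x=0: 1/4 × log_e[(1/4)/(1/6)] = 0.1014
  x=1: 1/2 × log_e[(1/2)/(5/12)] = 0.0912
  x=2: 1/4 × log_e[(1/4)/(5/12)] = -0.1277
D_KL(P||Q) = 0.0648 nats

D_KL(P||Q) = 0.0648 ≥ 0 ✓

This non-negativity is a fundamental property: relative entropy cannot be negative because it measures how different Q is from P.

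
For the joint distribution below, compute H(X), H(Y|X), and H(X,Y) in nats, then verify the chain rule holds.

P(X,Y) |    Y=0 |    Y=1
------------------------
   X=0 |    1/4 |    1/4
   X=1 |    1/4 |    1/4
H(X,Y) = 1.3863, H(X) = 0.6931, H(Y|X) = 0.6931 (all in nats)

Chain rule: H(X,Y) = H(X) + H(Y|X)

Left side — joint entropy directly:
H(X,Y) = -Σ p(x,y) log p(x,y) = 1.3863 nats

Right side — compute H(Y|X) from the conditional distributions:
P(X) = (1/2, 1/2), so H(X) = 0.6931 nats
H(Y|X) = Σ_x P(X=x) · H(Y|X=x):
  P(Y|X=0) = (1/2, 1/2), H(Y|X=0) = 0.6931, weight P(X=0) = 1/2
  P(Y|X=1) = (1/2, 1/2), H(Y|X=1) = 0.6931, weight P(X=1) = 1/2
H(Y|X) = 0.6931 nats

H(X) + H(Y|X) = 0.6931 + 0.6931 = 1.3863 nats

Both sides equal 1.3863 nats. ✓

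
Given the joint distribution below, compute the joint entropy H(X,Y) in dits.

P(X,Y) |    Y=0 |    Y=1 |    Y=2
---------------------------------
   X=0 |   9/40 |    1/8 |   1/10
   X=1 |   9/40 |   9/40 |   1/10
0.7502 dits

Joint entropy is H(X,Y) = -Σ_{x,y} p(x,y) log p(x,y).

Summing over all non-zero entries:
H(X,Y) = -[9/40·log_10(9/40) + 1/8·log_10(1/8) + 1/10·log_10(1/10) + 9/40·log_10(9/40) + 9/40·log_10(9/40) + 1/10·log_10(1/10)]
H(X,Y) = 0.7502 dits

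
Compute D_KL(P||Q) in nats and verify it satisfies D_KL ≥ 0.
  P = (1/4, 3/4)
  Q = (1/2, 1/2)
0.1308 nats

KL divergence satisfies the Gibbs inequality: D_KL(P||Q) ≥ 0 for all distributions P, Q.

D_KL(P||Q) = Σ p(x) log(p(x)/q(x))
Term by term:
  x=0: 1/4 × log_e[(1/4)/(1/2)] = -0.1733
  x=1: 3/4 × log_e[(3/4)/(1/2)] = 0.3041
D_KL(P||Q) = 0.1308 nats

D_KL(P||Q) = 0.1308 ≥ 0 ✓

This non-negativity is a fundamental property: relative entropy cannot be negative because it measures how different Q is from P.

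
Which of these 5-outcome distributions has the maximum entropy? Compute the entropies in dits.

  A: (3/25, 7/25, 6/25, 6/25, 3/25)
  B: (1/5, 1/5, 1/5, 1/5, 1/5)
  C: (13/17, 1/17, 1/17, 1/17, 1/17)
B

For a discrete distribution over n outcomes, entropy is maximized by the uniform distribution.

Computing entropies:
H(A) = 0.6733 dits
H(B) = 0.6990 dits
H(C) = 0.3786 dits

The uniform distribution (where all probabilities equal 1/5) achieves the maximum entropy of log_10(5) = 0.6990 dits.

Distribution B has the highest entropy.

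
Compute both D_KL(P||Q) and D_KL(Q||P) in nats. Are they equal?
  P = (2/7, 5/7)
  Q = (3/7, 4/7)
D_KL(P||Q) = 0.0435, D_KL(Q||P) = 0.0463

KL divergence is not symmetric: D_KL(P||Q) ≠ D_KL(Q||P) in general.

D_KL(P||Q) = 0.0435 nats
D_KL(Q||P) = 0.0463 nats

No, they are not equal!

This asymmetry is why KL divergence is not a true distance metric.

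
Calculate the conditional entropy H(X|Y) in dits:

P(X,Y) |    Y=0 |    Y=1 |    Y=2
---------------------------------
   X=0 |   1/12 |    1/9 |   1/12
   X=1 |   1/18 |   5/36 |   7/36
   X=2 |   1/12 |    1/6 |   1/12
0.4592 dits

Using the chain rule: H(X|Y) = H(X,Y) - H(Y)

First, compute H(X,Y) = 0.9225 dits

Marginal P(Y) = (2/9, 5/12, 13/36)
H(Y) = 0.4633 dits

H(X|Y) = H(X,Y) - H(Y) = 0.9225 - 0.4633 = 0.4592 dits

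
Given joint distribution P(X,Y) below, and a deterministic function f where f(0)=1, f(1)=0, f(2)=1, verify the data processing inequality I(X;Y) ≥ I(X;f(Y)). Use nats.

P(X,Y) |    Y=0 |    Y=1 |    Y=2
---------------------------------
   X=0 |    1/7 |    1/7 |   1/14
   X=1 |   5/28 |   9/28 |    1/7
I(X;Y) = 0.0080, I(X;f(Y)) = 0.0046, inequality holds: 0.0080 ≥ 0.0046

Data Processing Inequality: For any Markov chain X → Y → Z, we have I(X;Y) ≥ I(X;Z).

Here Z = f(Y) is a deterministic function of Y, forming X → Y → Z.

Original I(X;Y) = 0.0080 nats

After applying f:
P(X,Z) where Z=f(Y):
- P(X,Z=0) = P(X,Y=1)
- P(X,Z=1) = P(X,Y=0) + P(X,Y=2)

I(X;Z) = I(X;f(Y)) = 0.0046 nats

Verification: 0.0080 ≥ 0.0046 ✓

Information cannot be created by processing; the function f can only lose information about X.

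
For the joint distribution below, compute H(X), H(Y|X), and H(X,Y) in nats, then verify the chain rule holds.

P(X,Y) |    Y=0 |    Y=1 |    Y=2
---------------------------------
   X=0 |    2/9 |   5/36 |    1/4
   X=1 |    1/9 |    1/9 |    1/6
H(X,Y) = 1.7419, H(X) = 0.6682, H(Y|X) = 1.0736 (all in nats)

Chain rule: H(X,Y) = H(X) + H(Y|X)

Left side — joint entropy directly:
H(X,Y) = -Σ p(x,y) log p(x,y) = 1.7419 nats

Right side — compute H(Y|X) from the conditional distributions:
P(X) = (11/18, 7/18), so H(X) = 0.6682 nats
H(Y|X) = Σ_x P(X=x) · H(Y|X=x):
  P(Y|X=0) = (4/11, 5/22, 9/22), H(Y|X=0) = 1.0702, weight P(X=0) = 11/18
  P(Y|X=1) = (2/7, 2/7, 3/7), H(Y|X=1) = 1.0790, weight P(X=1) = 7/18
H(Y|X) = 1.0736 nats

H(X) + H(Y|X) = 0.6682 + 1.0736 = 1.7419 nats

Both sides equal 1.7419 nats. ✓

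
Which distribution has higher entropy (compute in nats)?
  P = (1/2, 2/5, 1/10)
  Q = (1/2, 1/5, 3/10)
Q

Computing entropies in nats:
H(P) = 0.9433
H(Q) = 1.0297

Distribution Q has higher entropy.

Intuition: The distribution closer to uniform (more spread out) has higher entropy.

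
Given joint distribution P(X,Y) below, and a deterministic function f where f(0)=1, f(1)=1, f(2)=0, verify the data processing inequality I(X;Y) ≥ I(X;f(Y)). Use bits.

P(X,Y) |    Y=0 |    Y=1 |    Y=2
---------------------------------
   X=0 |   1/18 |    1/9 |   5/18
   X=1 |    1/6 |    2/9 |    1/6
I(X;Y) = 0.0805, I(X;f(Y)) = 0.0773, inequality holds: 0.0805 ≥ 0.0773

Data Processing Inequality: For any Markov chain X → Y → Z, we have I(X;Y) ≥ I(X;Z).

Here Z = f(Y) is a deterministic function of Y, forming X → Y → Z.

Original I(X;Y) = 0.0805 bits

After applying f:
P(X,Z) where Z=f(Y):
- P(X,Z=0) = P(X,Y=2)
- P(X,Z=1) = P(X,Y=0) + P(X,Y=1)

I(X;Z) = I(X;f(Y)) = 0.0773 bits

Verification: 0.0805 ≥ 0.0773 ✓

Information cannot be created by processing; the function f can only lose information about X.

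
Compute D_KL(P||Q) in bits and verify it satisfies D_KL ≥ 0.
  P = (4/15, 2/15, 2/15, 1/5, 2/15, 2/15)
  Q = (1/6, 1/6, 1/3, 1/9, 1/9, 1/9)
0.2014 bits

KL divergence satisfies the Gibbs inequality: D_KL(P||Q) ≥ 0 for all distributions P, Q.

D_KL(P||Q) = Σ p(x) log(p(x)/q(x))
Term by term:
  x=0: 4/15 × log_2[(4/15)/(1/6)] = 0.1808
  x=1: 2/15 × log_2[(2/15)/(1/6)] = -0.0429
  x=2: 2/15 × log_2[(2/15)/(1/3)] = -0.1763
  x=3: 1/5 × log_2[(1/5)/(1/9)] = 0.1696
  x=4: 2/15 × log_2[(2/15)/(1/9)] = 0.0351
  x=5: 2/15 × log_2[(2/15)/(1/9)] = 0.0351
D_KL(P||Q) = 0.2014 bits

D_KL(P||Q) = 0.2014 ≥ 0 ✓

This non-negativity is a fundamental property: relative entropy cannot be negative because it measures how different Q is from P.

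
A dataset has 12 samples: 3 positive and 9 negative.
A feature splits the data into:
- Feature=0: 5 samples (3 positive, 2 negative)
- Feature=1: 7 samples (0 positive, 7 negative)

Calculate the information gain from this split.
0.4067 bits

Information Gain = H(Y) - H(Y|Feature)

Before split:
P(positive) = 3/12 = 0.2500
H(Y) = 0.8113 bits

After split:
Feature=0: H = 0.9710 bits (weight = 5/12)
Feature=1: H = 0.0000 bits (weight = 7/12)
H(Y|Feature) = (5/12)×0.9710 + (7/12)×0.0000 = 0.4046 bits

Information Gain = 0.8113 - 0.4046 = 0.4067 bits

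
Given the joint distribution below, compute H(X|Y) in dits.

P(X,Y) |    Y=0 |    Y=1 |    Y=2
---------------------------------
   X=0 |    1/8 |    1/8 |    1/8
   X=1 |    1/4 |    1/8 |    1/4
0.2826 dits

Using the chain rule: H(X|Y) = H(X,Y) - H(Y)

First, compute H(X,Y) = 0.7526 dits

Marginal P(Y) = (3/8, 1/4, 3/8)
H(Y) = 0.4700 dits

H(X|Y) = H(X,Y) - H(Y) = 0.7526 - 0.4700 = 0.2826 dits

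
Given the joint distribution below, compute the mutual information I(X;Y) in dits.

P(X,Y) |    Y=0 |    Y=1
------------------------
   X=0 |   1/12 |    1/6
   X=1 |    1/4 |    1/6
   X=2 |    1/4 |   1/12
0.0227 dits

Mutual information: I(X;Y) = H(X) + H(Y) - H(X,Y)

Marginals:
P(X) = (1/4, 5/12, 1/3), H(X) = 0.4680 dits
P(Y) = (7/12, 5/12), H(Y) = 0.2950 dits

Joint entropy: H(X,Y) = 0.7403 dits

I(X;Y) = 0.4680 + 0.2950 - 0.7403 = 0.0227 dits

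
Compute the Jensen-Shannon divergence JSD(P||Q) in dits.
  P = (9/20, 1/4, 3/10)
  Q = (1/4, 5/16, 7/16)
0.0098 dits

Jensen-Shannon divergence is:
JSD(P||Q) = 0.5 × D_KL(P||M) + 0.5 × D_KL(Q||M)
where M = 0.5 × (P + Q) is the mixture distribution.

M = 0.5 × (9/20, 1/4, 3/10) + 0.5 × (1/4, 5/16, 7/16) = (7/20, 9/32, 0.36875)

D_KL(P||M) = 0.0094 dits
D_KL(Q||M) = 0.0102 dits

JSD(P||Q) = 0.5 × 0.0094 + 0.5 × 0.0102 = 0.0098 dits

Unlike KL divergence, JSD is symmetric and bounded: 0 ≤ JSD ≤ log(2).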